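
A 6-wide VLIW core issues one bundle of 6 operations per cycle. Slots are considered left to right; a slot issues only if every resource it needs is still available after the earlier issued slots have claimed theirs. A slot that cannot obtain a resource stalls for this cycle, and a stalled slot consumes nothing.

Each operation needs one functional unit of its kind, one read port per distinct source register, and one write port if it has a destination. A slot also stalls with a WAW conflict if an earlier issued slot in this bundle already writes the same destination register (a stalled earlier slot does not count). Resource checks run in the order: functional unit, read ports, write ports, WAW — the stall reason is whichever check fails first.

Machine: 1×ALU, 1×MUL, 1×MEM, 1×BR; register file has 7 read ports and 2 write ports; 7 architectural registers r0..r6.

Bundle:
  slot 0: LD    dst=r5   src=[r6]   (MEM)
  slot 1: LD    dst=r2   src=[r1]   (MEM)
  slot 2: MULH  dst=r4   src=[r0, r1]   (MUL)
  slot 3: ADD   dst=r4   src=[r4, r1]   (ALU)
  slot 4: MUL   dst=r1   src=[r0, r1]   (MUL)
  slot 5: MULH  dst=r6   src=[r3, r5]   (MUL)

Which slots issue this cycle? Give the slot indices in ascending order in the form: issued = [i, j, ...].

issued = [0, 2]

(0) want 1×MEM +1rd +1wr — yes → AL1|MU1|ME0|BR1|rd6|wr1
(1) want 1×MEM +1rd +1wr — FU → AL1|MU1|ME0|BR1|rd6|wr1
(2) want 1×MUL +2rd +1wr — yes → AL1|MU0|ME0|BR1|rd4|wr0
(3) want 1×ALU +2rd +1wr — WR_PORT → AL1|MU0|ME0|BR1|rd4|wr0
(4) want 1×MUL +2rd +1wr — FU → AL1|MU0|ME0|BR1|rd4|wr0
(5) want 1×MUL +2rd +1wr — FU → AL1|MU0|ME0|BR1|rd4|wr0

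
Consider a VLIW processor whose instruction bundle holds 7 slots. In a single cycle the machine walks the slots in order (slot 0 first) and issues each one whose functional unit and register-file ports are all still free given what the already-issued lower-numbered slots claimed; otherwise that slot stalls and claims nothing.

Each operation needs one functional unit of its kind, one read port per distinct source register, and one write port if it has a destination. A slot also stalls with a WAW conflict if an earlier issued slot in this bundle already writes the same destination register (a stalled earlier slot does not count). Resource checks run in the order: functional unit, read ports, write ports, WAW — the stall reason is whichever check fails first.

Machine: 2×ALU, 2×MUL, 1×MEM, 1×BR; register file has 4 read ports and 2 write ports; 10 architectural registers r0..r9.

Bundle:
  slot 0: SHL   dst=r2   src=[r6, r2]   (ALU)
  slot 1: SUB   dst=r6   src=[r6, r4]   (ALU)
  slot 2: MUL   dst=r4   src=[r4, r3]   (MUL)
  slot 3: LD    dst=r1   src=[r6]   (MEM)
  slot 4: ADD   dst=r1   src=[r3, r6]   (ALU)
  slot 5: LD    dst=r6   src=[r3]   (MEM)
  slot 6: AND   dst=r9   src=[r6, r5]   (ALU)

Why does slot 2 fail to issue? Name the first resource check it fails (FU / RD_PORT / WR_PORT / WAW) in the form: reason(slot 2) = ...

  0. ALU→r2 ⇒ go  {1A/2Mu/1Ld/1B | 2r 1w}
  1. ALU→r6 ⇒ go  {0A/2Mu/1Ld/1B | 0r 0w}
  2. MUL→r4 ⇒ no(RD_PORT)  {0A/2Mu/1Ld/1B | 0r 0w}
  3. MEM→r1 ⇒ no(RD_PORT)  {0A/2Mu/1Ld/1B | 0r 0w}
  4. ALU→r1 ⇒ no(FU)  {0A/2Mu/1Ld/1B | 0r 0w}
  5. MEM→r6 ⇒ no(RD_PORT)  {0A/2Mu/1Ld/1B | 0r 0w}
  6. ALU→r9 ⇒ no(FU)  {0A/2Mu/1Ld/1B | 0r 0w}

reason(slot 2) = RD_PORT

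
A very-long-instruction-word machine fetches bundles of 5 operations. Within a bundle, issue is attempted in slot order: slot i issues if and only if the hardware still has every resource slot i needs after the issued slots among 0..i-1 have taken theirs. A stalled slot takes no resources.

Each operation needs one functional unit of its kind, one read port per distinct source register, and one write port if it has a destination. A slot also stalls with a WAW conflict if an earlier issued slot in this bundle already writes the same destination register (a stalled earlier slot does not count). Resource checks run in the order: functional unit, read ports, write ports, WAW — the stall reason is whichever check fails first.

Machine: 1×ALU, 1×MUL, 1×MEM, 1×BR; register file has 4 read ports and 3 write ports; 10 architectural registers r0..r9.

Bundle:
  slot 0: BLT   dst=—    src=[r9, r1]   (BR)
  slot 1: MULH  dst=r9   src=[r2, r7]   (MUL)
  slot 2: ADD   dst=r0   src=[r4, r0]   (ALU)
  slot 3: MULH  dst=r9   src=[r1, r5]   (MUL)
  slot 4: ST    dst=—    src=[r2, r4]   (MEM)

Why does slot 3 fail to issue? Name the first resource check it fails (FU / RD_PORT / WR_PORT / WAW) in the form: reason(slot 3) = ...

slot 0 (BR): ISSUE — free A1,Mu1,Ld1,B0 rp2 wp3
slot 1 (MUL): ISSUE — free A1,Mu0,Ld1,B0 rp0 wp2
slot 2 (ALU): stall RD_PORT — free A1,Mu0,Ld1,B0 rp0 wp2
slot 3 (MUL): stall FU — free A1,Mu0,Ld1,B0 rp0 wp2
slot 4 (MEM): stall RD_PORT — free A1,Mu0,Ld1,B0 rp0 wp2

reason(slot 3) = FU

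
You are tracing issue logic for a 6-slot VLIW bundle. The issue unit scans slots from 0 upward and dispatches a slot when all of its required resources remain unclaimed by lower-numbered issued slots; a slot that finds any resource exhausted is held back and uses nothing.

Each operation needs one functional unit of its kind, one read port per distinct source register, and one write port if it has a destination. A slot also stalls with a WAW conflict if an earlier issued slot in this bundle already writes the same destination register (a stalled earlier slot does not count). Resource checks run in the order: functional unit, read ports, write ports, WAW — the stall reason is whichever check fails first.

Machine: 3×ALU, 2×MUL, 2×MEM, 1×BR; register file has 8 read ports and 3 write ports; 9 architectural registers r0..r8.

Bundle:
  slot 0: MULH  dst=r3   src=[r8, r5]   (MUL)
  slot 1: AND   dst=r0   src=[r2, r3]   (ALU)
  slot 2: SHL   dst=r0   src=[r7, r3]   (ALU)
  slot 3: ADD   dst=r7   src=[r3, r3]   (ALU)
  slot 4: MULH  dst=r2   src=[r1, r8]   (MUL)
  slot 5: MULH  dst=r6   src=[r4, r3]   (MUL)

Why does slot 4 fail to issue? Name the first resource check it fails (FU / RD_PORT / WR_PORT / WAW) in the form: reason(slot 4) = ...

reason(slot 4) = WR_PORT

  0. MUL→r3 ⇒ go  {3A/1Mu/2Ld/1B | 6r 2w}
  1. ALU→r0 ⇒ go  {2A/1Mu/2Ld/1B | 4r 1w}
  2. ALU→r0 ⇒ no(WAW)  {2A/1Mu/2Ld/1B | 4r 1w}
  3. ALU→r7 ⇒ go  {1A/1Mu/2Ld/1B | 3r 0w}
  4. MUL→r2 ⇒ no(WR_PORT)  {1A/1Mu/2Ld/1B | 3r 0w}
  5. MUL→r6 ⇒ no(WR_PORT)  {1A/1Mu/2Ld/1B | 3r 0w}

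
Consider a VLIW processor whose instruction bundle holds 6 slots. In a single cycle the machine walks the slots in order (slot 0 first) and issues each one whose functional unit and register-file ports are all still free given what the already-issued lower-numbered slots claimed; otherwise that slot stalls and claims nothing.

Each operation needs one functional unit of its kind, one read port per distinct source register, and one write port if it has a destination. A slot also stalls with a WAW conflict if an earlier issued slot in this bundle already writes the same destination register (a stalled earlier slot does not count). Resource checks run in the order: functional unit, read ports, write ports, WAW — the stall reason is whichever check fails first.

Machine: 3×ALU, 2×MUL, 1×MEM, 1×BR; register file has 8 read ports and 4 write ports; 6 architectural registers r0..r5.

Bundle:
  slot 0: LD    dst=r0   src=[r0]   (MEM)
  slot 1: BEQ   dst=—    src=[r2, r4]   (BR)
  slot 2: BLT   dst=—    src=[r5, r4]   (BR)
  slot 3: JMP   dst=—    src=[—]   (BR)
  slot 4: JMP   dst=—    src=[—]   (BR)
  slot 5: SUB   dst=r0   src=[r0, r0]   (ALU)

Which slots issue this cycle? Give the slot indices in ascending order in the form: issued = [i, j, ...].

issued = [0, 1]

  0. MEM→r0 ⇒ go  {3A/2Mu/0Ld/1B | 7r 3w}
  1. BR ⇒ go  {3A/2Mu/0Ld/0B | 5r 3w}
  2. BR ⇒ no(FU)  {3A/2Mu/0Ld/0B | 5r 3w}
  3. BR ⇒ no(FU)  {3A/2Mu/0Ld/0B | 5r 3w}
  4. BR ⇒ no(FU)  {3A/2Mu/0Ld/0B | 5r 3w}
  5. ALU→r0 ⇒ no(WAW)  {3A/2Mu/0Ld/0B | 5r 3w}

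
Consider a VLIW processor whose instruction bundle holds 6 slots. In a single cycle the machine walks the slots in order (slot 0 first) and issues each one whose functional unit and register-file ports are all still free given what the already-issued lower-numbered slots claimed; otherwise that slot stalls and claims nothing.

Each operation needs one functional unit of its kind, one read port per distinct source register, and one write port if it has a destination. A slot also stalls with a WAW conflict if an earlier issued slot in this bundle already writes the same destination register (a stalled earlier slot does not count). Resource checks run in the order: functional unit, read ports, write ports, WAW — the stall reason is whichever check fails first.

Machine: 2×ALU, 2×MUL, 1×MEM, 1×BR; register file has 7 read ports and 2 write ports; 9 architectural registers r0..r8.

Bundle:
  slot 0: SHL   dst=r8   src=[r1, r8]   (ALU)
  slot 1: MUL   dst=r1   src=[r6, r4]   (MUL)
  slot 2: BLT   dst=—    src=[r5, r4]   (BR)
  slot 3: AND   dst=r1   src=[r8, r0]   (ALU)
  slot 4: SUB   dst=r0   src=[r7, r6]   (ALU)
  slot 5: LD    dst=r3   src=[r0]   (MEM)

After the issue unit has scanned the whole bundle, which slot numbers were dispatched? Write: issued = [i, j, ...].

issued = [0, 1, 2]

slot 0 (ALU): ISSUE — free A1,Mu2,Ld1,B1 rp5 wp1
slot 1 (MUL): ISSUE — free A1,Mu1,Ld1,B1 rp3 wp0
slot 2 (BR): ISSUE — free A1,Mu1,Ld1,B0 rp1 wp0
slot 3 (ALU): stall RD_PORT — free A1,Mu1,Ld1,B0 rp1 wp0
slot 4 (ALU): stall RD_PORT — free A1,Mu1,Ld1,B0 rp1 wp0
slot 5 (MEM): stall WR_PORT — free A1,Mu1,Ld1,B0 rp1 wp0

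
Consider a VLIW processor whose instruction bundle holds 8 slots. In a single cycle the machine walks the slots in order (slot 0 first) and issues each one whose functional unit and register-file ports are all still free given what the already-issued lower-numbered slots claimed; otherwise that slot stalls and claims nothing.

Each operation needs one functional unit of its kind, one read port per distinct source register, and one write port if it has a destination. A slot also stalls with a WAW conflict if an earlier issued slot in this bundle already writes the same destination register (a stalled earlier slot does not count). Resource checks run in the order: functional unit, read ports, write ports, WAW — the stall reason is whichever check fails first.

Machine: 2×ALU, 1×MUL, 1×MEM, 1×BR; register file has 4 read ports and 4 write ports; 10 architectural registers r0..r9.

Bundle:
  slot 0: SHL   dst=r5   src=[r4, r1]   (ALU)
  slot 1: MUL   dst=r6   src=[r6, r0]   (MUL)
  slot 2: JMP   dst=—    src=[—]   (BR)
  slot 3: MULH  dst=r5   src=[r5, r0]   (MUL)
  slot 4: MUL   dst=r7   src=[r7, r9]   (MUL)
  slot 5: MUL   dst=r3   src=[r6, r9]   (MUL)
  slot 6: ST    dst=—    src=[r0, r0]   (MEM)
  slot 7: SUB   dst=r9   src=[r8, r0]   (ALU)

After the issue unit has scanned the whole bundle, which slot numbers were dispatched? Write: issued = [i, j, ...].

issued = [0, 1, 2]

  0. ALU→r5 ⇒ go  {1A/1Mu/1Ld/1B | 2r 3w}
  1. MUL→r6 ⇒ go  {1A/0Mu/1Ld/1B | 0r 2w}
  2. BR ⇒ go  {1A/0Mu/1Ld/0B | 0r 2w}
  3. MUL→r5 ⇒ no(FU)  {1A/0Mu/1Ld/0B | 0r 2w}
  4. MUL→r7 ⇒ no(FU)  {1A/0Mu/1Ld/0B | 0r 2w}
  5. MUL→r3 ⇒ no(FU)  {1A/0Mu/1Ld/0B | 0r 2w}
  6. MEM ⇒ no(RD_PORT)  {1A/0Mu/1Ld/0B | 0r 2w}
  7. ALU→r9 ⇒ no(RD_PORT)  {1A/0Mu/1Ld/0B | 0r 2w}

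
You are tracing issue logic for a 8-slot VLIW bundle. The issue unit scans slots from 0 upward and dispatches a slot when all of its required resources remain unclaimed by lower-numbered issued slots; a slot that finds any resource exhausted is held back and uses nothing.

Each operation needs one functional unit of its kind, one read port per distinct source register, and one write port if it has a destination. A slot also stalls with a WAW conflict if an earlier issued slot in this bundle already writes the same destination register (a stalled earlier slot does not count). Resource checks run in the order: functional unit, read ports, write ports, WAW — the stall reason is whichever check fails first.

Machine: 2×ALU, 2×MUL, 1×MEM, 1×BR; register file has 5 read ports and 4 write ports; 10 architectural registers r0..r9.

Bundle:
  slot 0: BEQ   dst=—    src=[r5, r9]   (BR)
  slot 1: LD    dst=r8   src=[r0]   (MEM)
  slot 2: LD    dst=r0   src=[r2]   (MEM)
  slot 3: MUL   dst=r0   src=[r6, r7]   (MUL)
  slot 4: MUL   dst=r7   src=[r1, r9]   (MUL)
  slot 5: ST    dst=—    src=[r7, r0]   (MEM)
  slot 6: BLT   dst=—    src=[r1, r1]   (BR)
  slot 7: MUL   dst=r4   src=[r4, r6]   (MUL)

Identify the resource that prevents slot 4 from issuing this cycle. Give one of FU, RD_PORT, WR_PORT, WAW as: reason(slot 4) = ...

  0. BR ⇒ go  {2A/2Mu/1Ld/0B | 3r 4w}
  1. MEM→r8 ⇒ go  {2A/2Mu/0Ld/0B | 2r 3w}
  2. MEM→r0 ⇒ no(FU)  {2A/2Mu/0Ld/0B | 2r 3w}
  3. MUL→r0 ⇒ go  {2A/1Mu/0Ld/0B | 0r 2w}
  4. MUL→r7 ⇒ no(RD_PORT)  {2A/1Mu/0Ld/0B | 0r 2w}
  5. MEM ⇒ no(FU)  {2A/1Mu/0Ld/0B | 0r 2w}
  6. BR ⇒ no(FU)  {2A/1Mu/0Ld/0B | 0r 2w}
  7. MUL→r4 ⇒ no(RD_PORT)  {2A/1Mu/0Ld/0B | 0r 2w}

reason(slot 4) = RD_PORT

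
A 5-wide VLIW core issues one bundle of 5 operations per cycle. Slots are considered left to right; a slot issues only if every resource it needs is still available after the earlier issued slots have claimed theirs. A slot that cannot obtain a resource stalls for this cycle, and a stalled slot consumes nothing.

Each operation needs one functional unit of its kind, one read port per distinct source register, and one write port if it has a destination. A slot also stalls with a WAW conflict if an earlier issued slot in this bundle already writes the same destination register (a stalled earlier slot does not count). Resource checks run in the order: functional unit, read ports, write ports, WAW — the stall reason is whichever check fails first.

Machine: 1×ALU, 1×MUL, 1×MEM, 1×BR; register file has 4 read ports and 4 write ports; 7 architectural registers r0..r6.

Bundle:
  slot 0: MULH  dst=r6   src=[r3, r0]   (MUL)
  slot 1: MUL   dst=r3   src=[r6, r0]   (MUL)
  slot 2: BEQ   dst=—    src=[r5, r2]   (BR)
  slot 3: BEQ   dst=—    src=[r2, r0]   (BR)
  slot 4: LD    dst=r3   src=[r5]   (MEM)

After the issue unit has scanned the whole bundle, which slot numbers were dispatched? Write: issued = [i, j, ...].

#0 MUL src=r3,r0 dispatched  <A:1 Mu:0 Ld:1 B:1 rd:2 wr:3>
#1 MUL src=r6,r0 held:FU  <A:1 Mu:0 Ld:1 B:1 rd:2 wr:3>
#2 BR src=r5,r2 dispatched  <A:1 Mu:0 Ld:1 B:0 rd:0 wr:3>
#3 BR src=r2,r0 held:FU  <A:1 Mu:0 Ld:1 B:0 rd:0 wr:3>
#4 MEM src=r5 held:RD_PORT  <A:1 Mu:0 Ld:1 B:0 rd:0 wr:3>

issued = [0, 2]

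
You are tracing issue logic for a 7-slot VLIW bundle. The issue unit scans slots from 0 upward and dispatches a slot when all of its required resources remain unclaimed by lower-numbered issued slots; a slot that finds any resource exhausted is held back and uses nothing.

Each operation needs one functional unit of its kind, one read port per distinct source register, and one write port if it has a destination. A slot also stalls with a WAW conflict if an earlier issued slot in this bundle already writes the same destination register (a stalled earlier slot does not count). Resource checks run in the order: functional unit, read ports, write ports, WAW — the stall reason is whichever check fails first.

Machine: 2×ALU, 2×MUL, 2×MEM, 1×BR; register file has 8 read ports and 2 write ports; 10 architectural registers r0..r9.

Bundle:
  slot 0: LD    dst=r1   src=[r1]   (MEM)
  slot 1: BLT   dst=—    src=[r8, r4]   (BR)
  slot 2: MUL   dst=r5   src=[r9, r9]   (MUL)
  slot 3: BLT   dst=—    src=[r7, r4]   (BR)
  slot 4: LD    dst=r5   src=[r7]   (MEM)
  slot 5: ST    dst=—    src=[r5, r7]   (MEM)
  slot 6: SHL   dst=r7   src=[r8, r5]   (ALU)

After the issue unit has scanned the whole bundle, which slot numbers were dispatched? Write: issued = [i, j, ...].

(0) want 1×MEM +1rd +1wr — yes → AL2|MU2|ME1|BR1|rd7|wr1
(1) want 1×BR +2rd +0wr — yes → AL2|MU2|ME1|BR0|rd5|wr1
(2) want 1×MUL +1rd +1wr — yes → AL2|MU1|ME1|BR0|rd4|wr0
(3) want 1×BR +2rd +0wr — FU → AL2|MU1|ME1|BR0|rd4|wr0
(4) want 1×MEM +1rd +1wr — WR_PORT → AL2|MU1|ME1|BR0|rd4|wr0
(5) want 1×MEM +2rd +0wr — yes → AL2|MU1|ME0|BR0|rd2|wr0
(6) want 1×ALU +2rd +1wr — WR_PORT → AL2|MU1|ME0|BR0|rd2|wr0

issued = [0, 1, 2, 5]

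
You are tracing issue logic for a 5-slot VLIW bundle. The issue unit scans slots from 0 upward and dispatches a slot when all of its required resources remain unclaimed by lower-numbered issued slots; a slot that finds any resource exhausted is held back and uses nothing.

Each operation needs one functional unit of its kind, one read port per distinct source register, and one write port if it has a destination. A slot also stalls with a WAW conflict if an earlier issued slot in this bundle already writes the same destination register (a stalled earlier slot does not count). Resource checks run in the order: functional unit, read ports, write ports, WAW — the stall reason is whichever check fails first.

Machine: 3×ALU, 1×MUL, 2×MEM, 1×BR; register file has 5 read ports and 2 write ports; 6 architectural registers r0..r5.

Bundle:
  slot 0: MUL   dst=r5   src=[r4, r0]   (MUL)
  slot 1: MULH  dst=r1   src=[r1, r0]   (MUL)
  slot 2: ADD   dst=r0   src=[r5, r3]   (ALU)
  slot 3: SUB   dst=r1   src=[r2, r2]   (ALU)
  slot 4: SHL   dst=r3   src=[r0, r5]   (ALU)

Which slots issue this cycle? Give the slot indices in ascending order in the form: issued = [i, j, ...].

issued = [0, 2]

[0] MUL needs rd=2 wr=1: ok; after: ALU=3 MUL=0 MEM=2 BR=1, R=3, W=1
[1] MUL needs rd=2 wr=1: FU; after: ALU=3 MUL=0 MEM=2 BR=1, R=3, W=1
[2] ALU needs rd=2 wr=1: ok; after: ALU=2 MUL=0 MEM=2 BR=1, R=1, W=0
[3] ALU needs rd=1 wr=1: WR_PORT; after: ALU=2 MUL=0 MEM=2 BR=1, R=1, W=0
[4] ALU needs rd=2 wr=1: RD_PORT; after: ALU=2 MUL=0 MEM=2 BR=1, R=1, W=0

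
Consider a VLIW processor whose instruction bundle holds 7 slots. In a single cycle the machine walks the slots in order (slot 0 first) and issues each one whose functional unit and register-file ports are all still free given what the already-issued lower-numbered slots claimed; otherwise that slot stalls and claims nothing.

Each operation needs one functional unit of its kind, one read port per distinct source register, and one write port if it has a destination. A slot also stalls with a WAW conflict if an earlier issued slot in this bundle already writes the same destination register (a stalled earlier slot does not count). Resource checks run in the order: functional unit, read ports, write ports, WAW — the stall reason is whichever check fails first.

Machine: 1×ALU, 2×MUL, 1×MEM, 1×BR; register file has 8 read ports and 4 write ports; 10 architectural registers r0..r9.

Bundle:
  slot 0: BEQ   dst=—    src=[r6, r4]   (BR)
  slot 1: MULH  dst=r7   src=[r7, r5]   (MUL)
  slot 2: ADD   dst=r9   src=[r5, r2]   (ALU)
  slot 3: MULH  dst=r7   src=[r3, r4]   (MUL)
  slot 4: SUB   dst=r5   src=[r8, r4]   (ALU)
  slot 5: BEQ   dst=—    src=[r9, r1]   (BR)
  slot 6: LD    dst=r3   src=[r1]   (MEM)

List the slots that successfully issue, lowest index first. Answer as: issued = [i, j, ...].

slot 0 (BR): ISSUE — free A1,Mu2,Ld1,B0 rp6 wp4
slot 1 (MUL): ISSUE — free A1,Mu1,Ld1,B0 rp4 wp3
slot 2 (ALU): ISSUE — free A0,Mu1,Ld1,B0 rp2 wp2
slot 3 (MUL): stall WAW — free A0,Mu1,Ld1,B0 rp2 wp2
slot 4 (ALU): stall FU — free A0,Mu1,Ld1,B0 rp2 wp2
slot 5 (BR): stall FU — free A0,Mu1,Ld1,B0 rp2 wp2
slot 6 (MEM): ISSUE — free A0,Mu1,Ld0,B0 rp1 wp1

issued = [0, 1, 2, 6]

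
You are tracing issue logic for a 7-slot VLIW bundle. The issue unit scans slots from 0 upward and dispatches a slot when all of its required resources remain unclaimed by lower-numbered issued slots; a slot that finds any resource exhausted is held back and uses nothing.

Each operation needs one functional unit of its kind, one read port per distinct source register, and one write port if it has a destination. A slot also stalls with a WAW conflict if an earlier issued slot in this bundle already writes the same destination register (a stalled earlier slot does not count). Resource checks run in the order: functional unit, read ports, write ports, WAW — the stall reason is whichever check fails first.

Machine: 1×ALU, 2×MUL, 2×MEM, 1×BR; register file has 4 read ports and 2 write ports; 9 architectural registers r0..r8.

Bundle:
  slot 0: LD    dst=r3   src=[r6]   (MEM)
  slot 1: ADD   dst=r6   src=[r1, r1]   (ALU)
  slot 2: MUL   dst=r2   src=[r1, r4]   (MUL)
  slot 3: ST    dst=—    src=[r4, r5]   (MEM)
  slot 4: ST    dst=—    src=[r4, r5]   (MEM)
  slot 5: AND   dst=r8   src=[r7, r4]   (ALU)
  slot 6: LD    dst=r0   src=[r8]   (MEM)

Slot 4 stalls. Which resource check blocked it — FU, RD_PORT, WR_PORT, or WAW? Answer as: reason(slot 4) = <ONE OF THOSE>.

reason(slot 4) = FU

(0) want 1×MEM +1rd +1wr — yes → AL1|MU2|ME1|BR1|rd3|wr1
(1) want 1×ALU +1rd +1wr — yes → AL0|MU2|ME1|BR1|rd2|wr0
(2) want 1×MUL +2rd +1wr — WR_PORT → AL0|MU2|ME1|BR1|rd2|wr0
(3) want 1×MEM +2rd +0wr — yes → AL0|MU2|ME0|BR1|rd0|wr0
(4) want 1×MEM +2rd +0wr — FU → AL0|MU2|ME0|BR1|rd0|wr0
(5) want 1×ALU +2rd +1wr — FU → AL0|MU2|ME0|BR1|rd0|wr0
(6) want 1×MEM +1rd +1wr — FU → AL0|MU2|ME0|BR1|rd0|wr0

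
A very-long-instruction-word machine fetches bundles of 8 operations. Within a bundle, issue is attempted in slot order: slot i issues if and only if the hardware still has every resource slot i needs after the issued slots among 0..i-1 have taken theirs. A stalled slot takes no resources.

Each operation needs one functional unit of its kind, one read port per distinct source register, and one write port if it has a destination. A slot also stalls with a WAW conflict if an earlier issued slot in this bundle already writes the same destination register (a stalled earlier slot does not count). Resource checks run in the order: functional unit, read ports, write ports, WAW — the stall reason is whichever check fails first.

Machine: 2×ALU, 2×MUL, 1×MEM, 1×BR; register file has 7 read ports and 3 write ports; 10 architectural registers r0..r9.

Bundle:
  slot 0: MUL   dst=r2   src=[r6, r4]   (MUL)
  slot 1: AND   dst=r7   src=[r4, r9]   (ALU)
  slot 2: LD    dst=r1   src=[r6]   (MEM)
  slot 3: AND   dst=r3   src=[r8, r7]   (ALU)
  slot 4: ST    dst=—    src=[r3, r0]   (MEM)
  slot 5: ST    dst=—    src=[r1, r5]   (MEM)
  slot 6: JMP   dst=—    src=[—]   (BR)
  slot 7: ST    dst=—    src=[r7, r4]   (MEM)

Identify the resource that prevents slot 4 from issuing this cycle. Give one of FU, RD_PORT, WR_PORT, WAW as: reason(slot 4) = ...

slot 0 (MUL): ISSUE — free A2,Mu1,Ld1,B1 rp5 wp2
slot 1 (ALU): ISSUE — free A1,Mu1,Ld1,B1 rp3 wp1
slot 2 (MEM): ISSUE — free A1,Mu1,Ld0,B1 rp2 wp0
slot 3 (ALU): stall WR_PORT — free A1,Mu1,Ld0,B1 rp2 wp0
slot 4 (MEM): stall FU — free A1,Mu1,Ld0,B1 rp2 wp0
slot 5 (MEM): stall FU — free A1,Mu1,Ld0,B1 rp2 wp0
slot 6 (BR): ISSUE — free A1,Mu1,Ld0,B0 rp2 wp0
slot 7 (MEM): stall FU — free A1,Mu1,Ld0,B0 rp2 wp0

reason(slot 4) = FU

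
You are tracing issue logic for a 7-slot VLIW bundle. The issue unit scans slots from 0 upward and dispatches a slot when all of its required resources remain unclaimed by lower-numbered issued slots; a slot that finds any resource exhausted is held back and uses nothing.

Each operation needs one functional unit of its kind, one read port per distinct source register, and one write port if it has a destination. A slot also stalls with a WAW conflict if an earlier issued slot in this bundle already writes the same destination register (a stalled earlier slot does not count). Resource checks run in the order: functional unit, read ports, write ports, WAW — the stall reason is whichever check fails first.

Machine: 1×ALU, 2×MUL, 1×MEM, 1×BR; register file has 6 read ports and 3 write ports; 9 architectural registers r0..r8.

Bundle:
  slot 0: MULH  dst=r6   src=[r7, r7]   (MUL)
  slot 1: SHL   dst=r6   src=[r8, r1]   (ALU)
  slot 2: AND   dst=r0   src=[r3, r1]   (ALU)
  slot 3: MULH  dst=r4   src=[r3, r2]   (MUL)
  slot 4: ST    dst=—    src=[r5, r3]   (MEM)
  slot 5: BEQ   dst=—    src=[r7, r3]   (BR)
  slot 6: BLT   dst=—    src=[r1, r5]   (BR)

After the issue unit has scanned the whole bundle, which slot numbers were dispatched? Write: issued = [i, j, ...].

[0] MUL needs rd=1 wr=1: ok; after: ALU=1 MUL=1 MEM=1 BR=1, R=5, W=2
[1] ALU needs rd=2 wr=1: WAW; after: ALU=1 MUL=1 MEM=1 BR=1, R=5, W=2
[2] ALU needs rd=2 wr=1: ok; after: ALU=0 MUL=1 MEM=1 BR=1, R=3, W=1
[3] MUL needs rd=2 wr=1: ok; after: ALU=0 MUL=0 MEM=1 BR=1, R=1, W=0
[4] MEM needs rd=2 wr=0: RD_PORT; after: ALU=0 MUL=0 MEM=1 BR=1, R=1, W=0
[5] BR needs rd=2 wr=0: RD_PORT; after: ALU=0 MUL=0 MEM=1 BR=1, R=1, W=0
[6] BR needs rd=2 wr=0: RD_PORT; after: ALU=0 MUL=0 MEM=1 BR=1, R=1, W=0

issued = [0, 2, 3]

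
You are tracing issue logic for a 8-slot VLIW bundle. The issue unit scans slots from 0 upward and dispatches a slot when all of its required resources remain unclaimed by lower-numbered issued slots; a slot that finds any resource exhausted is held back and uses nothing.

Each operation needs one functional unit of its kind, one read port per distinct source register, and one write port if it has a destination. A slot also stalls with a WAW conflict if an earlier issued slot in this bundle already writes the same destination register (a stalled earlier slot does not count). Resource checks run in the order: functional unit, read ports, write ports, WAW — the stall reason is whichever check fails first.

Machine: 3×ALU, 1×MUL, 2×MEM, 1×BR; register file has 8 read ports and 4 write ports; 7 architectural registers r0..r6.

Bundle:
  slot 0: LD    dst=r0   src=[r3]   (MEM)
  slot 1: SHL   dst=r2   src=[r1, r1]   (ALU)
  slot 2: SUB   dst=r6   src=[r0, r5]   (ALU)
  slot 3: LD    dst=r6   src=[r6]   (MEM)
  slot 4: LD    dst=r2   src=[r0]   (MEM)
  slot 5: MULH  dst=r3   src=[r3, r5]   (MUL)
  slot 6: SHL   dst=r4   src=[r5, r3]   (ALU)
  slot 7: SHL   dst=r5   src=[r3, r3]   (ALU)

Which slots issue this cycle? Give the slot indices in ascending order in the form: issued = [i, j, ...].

issued = [0, 1, 2, 5]

(0) want 1×MEM +1rd +1wr — yes → AL3|MU1|ME1|BR1|rd7|wr3
(1) want 1×ALU +1rd +1wr — yes → AL2|MU1|ME1|BR1|rd6|wr2
(2) want 1×ALU +2rd +1wr — yes → AL1|MU1|ME1|BR1|rd4|wr1
(3) want 1×MEM +1rd +1wr — WAW → AL1|MU1|ME1|BR1|rd4|wr1
(4) want 1×MEM +1rd +1wr — WAW → AL1|MU1|ME1|BR1|rd4|wr1
(5) want 1×MUL +2rd +1wr — yes → AL1|MU0|ME1|BR1|rd2|wr0
(6) want 1×ALU +2rd +1wr — WR_PORT → AL1|MU0|ME1|BR1|rd2|wr0
(7) want 1×ALU +1rd +1wr — WR_PORT → AL1|MU0|ME1|BR1|rd2|wr0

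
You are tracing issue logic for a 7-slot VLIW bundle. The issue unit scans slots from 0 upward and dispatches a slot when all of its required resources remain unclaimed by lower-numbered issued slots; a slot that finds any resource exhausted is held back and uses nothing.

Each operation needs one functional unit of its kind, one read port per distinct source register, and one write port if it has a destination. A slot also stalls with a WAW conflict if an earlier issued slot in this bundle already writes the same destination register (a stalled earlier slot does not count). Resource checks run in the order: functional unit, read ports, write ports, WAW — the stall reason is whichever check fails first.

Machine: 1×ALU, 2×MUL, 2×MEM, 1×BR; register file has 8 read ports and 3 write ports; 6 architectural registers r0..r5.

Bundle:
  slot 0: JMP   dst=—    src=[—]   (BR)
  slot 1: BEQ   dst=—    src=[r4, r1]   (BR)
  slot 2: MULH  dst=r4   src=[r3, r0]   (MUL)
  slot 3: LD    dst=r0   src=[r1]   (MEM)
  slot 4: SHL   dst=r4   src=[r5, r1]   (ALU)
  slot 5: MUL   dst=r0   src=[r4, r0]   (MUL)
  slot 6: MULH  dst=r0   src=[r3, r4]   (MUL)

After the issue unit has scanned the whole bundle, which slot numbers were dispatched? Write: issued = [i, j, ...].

#0 BR src=- dispatched  <A:1 Mu:2 Ld:2 B:0 rd:8 wr:3>
#1 BR src=r4,r1 held:FU  <A:1 Mu:2 Ld:2 B:0 rd:8 wr:3>
#2 MUL src=r3,r0 dispatched  <A:1 Mu:1 Ld:2 B:0 rd:6 wr:2>
#3 MEM src=r1 dispatched  <A:1 Mu:1 Ld:1 B:0 rd:5 wr:1>
#4 ALU src=r5,r1 held:WAW  <A:1 Mu:1 Ld:1 B:0 rd:5 wr:1>
#5 MUL src=r4,r0 held:WAW  <A:1 Mu:1 Ld:1 B:0 rd:5 wr:1>
#6 MUL src=r3,r4 held:WAW  <A:1 Mu:1 Ld:1 B:0 rd:5 wr:1>

issued = [0, 2, 3]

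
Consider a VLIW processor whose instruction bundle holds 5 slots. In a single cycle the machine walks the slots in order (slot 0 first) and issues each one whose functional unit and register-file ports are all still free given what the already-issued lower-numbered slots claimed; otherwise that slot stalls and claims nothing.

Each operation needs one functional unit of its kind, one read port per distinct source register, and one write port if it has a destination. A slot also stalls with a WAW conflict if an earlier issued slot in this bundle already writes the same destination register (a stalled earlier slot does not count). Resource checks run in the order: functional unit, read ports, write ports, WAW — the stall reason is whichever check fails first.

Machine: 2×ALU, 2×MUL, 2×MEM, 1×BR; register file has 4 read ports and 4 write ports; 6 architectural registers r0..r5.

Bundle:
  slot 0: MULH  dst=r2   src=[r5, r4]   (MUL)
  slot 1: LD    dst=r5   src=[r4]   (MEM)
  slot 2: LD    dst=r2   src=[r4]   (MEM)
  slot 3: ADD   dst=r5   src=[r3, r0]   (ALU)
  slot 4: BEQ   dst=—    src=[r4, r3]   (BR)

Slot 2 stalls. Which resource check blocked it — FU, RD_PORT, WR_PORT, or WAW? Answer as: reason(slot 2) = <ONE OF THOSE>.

slot 0 (MUL): ISSUE — free A2,Mu1,Ld2,B1 rp2 wp3
slot 1 (MEM): ISSUE — free A2,Mu1,Ld1,B1 rp1 wp2
slot 2 (MEM): stall WAW — free A2,Mu1,Ld1,B1 rp1 wp2
slot 3 (ALU): stall RD_PORT — free A2,Mu1,Ld1,B1 rp1 wp2
slot 4 (BR): stall RD_PORT — free A2,Mu1,Ld1,B1 rp1 wp2

reason(slot 2) = WAW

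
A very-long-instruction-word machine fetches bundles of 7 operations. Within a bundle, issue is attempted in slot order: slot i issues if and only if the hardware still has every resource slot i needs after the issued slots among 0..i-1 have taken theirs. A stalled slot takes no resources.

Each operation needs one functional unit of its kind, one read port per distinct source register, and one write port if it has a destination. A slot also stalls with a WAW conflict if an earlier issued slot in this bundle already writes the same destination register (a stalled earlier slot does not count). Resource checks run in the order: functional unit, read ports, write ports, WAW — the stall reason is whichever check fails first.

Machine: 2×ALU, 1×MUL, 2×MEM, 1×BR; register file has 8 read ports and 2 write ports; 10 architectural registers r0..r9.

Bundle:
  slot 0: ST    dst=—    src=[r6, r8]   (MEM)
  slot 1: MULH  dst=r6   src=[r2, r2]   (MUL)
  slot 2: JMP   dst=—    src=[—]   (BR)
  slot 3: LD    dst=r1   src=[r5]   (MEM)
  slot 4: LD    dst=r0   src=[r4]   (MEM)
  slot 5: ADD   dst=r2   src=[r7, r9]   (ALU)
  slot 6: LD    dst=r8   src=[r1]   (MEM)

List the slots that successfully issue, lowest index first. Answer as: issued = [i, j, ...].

  0. MEM ⇒ go  {2A/1Mu/1Ld/1B | 6r 2w}
  1. MUL→r6 ⇒ go  {2A/0Mu/1Ld/1B | 5r 1w}
  2. BR ⇒ go  {2A/0Mu/1Ld/0B | 5r 1w}
  3. MEM→r1 ⇒ go  {2A/0Mu/0Ld/0B | 4r 0w}
  4. MEM→r0 ⇒ no(FU)  {2A/0Mu/0Ld/0B | 4r 0w}
  5. ALU→r2 ⇒ no(WR_PORT)  {2A/0Mu/0Ld/0B | 4r 0w}
  6. MEM→r8 ⇒ no(FU)  {2A/0Mu/0Ld/0B | 4r 0w}

issued = [0, 1, 2, 3]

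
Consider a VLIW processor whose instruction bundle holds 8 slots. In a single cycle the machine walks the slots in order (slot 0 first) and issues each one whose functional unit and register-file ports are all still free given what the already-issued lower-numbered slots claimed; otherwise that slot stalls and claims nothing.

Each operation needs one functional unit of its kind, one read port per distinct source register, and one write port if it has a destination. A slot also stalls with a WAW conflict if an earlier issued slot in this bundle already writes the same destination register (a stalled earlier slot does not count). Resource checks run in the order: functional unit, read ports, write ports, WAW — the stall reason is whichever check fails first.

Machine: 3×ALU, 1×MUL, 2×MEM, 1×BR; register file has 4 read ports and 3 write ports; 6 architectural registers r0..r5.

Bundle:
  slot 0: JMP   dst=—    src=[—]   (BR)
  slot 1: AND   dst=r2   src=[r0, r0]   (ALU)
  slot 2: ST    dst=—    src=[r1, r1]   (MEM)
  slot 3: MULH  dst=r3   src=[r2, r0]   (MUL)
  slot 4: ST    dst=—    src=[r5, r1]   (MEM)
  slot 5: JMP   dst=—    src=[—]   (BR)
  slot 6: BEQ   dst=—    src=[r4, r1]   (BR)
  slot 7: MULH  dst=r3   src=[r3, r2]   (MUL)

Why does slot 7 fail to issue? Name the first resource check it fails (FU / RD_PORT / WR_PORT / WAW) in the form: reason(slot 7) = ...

slot 0 (BR): ISSUE — free A3,Mu1,Ld2,B0 rp4 wp3
slot 1 (ALU): ISSUE — free A2,Mu1,Ld2,B0 rp3 wp2
slot 2 (MEM): ISSUE — free A2,Mu1,Ld1,B0 rp2 wp2
slot 3 (MUL): ISSUE — free A2,Mu0,Ld1,B0 rp0 wp1
slot 4 (MEM): stall RD_PORT — free A2,Mu0,Ld1,B0 rp0 wp1
slot 5 (BR): stall FU — free A2,Mu0,Ld1,B0 rp0 wp1
slot 6 (BR): stall FU — free A2,Mu0,Ld1,B0 rp0 wp1
slot 7 (MUL): stall FU — free A2,Mu0,Ld1,B0 rp0 wp1

reason(slot 7) = FU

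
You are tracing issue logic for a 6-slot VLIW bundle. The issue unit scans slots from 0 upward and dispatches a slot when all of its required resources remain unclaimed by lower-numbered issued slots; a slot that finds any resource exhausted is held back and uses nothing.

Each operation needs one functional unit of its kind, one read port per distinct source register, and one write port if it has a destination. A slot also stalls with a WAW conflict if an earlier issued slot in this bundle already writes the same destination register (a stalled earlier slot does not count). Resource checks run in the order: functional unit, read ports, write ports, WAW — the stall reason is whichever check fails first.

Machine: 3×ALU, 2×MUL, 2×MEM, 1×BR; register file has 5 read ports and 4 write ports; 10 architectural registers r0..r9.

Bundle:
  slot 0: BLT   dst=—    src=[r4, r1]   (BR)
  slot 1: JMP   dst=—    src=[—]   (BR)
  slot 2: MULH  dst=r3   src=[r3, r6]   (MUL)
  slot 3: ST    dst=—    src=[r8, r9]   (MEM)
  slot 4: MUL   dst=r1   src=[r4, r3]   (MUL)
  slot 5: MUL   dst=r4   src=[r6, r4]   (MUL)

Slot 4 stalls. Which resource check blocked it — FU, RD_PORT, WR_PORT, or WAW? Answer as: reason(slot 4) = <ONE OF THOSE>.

reason(slot 4) = RD_PORT

[0] BR needs rd=2 wr=0: ok; after: ALU=3 MUL=2 MEM=2 BR=0, R=3, W=4
[1] BR needs rd=0 wr=0: FU; after: ALU=3 MUL=2 MEM=2 BR=0, R=3, W=4
[2] MUL needs rd=2 wr=1: ok; after: ALU=3 MUL=1 MEM=2 BR=0, R=1, W=3
[3] MEM needs rd=2 wr=0: RD_PORT; after: ALU=3 MUL=1 MEM=2 BR=0, R=1, W=3
[4] MUL needs rd=2 wr=1: RD_PORT; after: ALU=3 MUL=1 MEM=2 BR=0, R=1, W=3
[5] MUL needs rd=2 wr=1: RD_PORT; after: ALU=3 MUL=1 MEM=2 BR=0, R=1, W=3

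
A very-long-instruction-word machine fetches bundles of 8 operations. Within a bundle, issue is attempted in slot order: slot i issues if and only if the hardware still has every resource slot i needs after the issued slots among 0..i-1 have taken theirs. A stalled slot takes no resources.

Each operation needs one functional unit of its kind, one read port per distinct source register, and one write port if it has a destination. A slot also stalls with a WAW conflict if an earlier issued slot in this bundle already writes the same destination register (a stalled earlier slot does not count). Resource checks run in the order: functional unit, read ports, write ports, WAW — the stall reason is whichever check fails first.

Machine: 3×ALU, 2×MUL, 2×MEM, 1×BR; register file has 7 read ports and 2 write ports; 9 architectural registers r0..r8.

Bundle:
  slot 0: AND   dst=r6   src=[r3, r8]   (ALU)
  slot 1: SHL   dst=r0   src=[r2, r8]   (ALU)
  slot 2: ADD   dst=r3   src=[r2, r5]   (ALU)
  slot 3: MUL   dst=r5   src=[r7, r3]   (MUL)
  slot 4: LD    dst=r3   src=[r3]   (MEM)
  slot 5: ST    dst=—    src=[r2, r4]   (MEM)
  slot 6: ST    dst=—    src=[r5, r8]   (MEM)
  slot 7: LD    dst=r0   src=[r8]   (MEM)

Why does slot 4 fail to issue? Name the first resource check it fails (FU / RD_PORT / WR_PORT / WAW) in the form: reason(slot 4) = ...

[0] ALU needs rd=2 wr=1: ok; after: ALU=2 MUL=2 MEM=2 BR=1, R=5, W=1
[1] ALU needs rd=2 wr=1: ok; after: ALU=1 MUL=2 MEM=2 BR=1, R=3, W=0
[2] ALU needs rd=2 wr=1: WR_PORT; after: ALU=1 MUL=2 MEM=2 BR=1, R=3, W=0
[3] MUL needs rd=2 wr=1: WR_PORT; after: ALU=1 MUL=2 MEM=2 BR=1, R=3, W=0
[4] MEM needs rd=1 wr=1: WR_PORT; after: ALU=1 MUL=2 MEM=2 BR=1, R=3, W=0
[5] MEM needs rd=2 wr=0: ok; after: ALU=1 MUL=2 MEM=1 BR=1, R=1, W=0
[6] MEM needs rd=2 wr=0: RD_PORT; after: ALU=1 MUL=2 MEM=1 BR=1, R=1, W=0
[7] MEM needs rd=1 wr=1: WR_PORT; after: ALU=1 MUL=2 MEM=1 BR=1, R=1, W=0

reason(slot 4) = WR_PORT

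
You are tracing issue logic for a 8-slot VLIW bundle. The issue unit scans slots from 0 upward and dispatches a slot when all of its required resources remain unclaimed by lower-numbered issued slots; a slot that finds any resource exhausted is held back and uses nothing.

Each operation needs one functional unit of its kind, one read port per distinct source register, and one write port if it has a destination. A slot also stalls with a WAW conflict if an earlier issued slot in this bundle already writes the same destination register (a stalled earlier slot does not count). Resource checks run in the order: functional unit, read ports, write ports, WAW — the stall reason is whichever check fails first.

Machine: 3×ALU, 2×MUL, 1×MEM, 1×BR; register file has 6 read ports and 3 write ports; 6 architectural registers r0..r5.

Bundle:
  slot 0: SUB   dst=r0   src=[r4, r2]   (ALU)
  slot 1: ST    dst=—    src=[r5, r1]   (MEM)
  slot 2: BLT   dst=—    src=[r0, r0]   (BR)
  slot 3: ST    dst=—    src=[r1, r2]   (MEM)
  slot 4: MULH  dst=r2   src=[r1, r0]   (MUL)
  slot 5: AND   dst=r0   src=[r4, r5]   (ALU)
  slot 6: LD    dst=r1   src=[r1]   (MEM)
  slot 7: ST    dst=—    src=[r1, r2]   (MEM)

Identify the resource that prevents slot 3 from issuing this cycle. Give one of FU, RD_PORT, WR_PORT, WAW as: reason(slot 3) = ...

reason(slot 3) = FU

#0 ALU src=r4,r2 dispatched  <A:2 Mu:2 Ld:1 B:1 rd:4 wr:2>
#1 MEM src=r5,r1 dispatched  <A:2 Mu:2 Ld:0 B:1 rd:2 wr:2>
#2 BR src=r0,r0 dispatched  <A:2 Mu:2 Ld:0 B:0 rd:1 wr:2>
#3 MEM src=r1,r2 held:FU  <A:2 Mu:2 Ld:0 B:0 rd:1 wr:2>
#4 MUL src=r1,r0 held:RD_PORT  <A:2 Mu:2 Ld:0 B:0 rd:1 wr:2>
#5 ALU src=r4,r5 held:RD_PORT  <A:2 Mu:2 Ld:0 B:0 rd:1 wr:2>
#6 MEM src=r1 held:FU  <A:2 Mu:2 Ld:0 B:0 rd:1 wr:2>
#7 MEM src=r1,r2 held:FU  <A:2 Mu:2 Ld:0 B:0 rd:1 wr:2>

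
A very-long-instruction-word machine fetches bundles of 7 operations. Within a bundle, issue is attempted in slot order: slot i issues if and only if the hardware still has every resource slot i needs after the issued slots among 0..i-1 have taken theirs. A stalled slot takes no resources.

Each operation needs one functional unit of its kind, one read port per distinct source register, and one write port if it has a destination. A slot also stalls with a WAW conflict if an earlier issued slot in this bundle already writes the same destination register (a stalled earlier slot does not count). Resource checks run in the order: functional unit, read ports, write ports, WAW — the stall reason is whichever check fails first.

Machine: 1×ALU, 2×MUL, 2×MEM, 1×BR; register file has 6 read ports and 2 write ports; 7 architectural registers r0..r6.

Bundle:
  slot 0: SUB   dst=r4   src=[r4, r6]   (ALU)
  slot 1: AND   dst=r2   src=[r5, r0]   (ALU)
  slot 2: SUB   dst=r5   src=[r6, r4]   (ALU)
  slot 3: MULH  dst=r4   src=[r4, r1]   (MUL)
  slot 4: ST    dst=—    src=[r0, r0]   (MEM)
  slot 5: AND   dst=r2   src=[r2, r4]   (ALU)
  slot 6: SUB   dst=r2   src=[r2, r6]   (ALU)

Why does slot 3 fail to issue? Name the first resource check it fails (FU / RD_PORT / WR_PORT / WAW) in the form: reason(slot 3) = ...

reason(slot 3) = WAW

#0 ALU src=r4,r6 dispatched  <A:0 Mu:2 Ld:2 B:1 rd:4 wr:1>
#1 ALU src=r5,r0 held:FU  <A:0 Mu:2 Ld:2 B:1 rd:4 wr:1>
#2 ALU src=r6,r4 held:FU  <A:0 Mu:2 Ld:2 B:1 rd:4 wr:1>
#3 MUL src=r4,r1 held:WAW  <A:0 Mu:2 Ld:2 B:1 rd:4 wr:1>
#4 MEM src=r0,r0 dispatched  <A:0 Mu:2 Ld:1 B:1 rd:3 wr:1>
#5 ALU src=r2,r4 held:FU  <A:0 Mu:2 Ld:1 B:1 rd:3 wr:1>
#6 ALU src=r2,r6 held:FU  <A:0 Mu:2 Ld:1 B:1 rd:3 wr:1>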